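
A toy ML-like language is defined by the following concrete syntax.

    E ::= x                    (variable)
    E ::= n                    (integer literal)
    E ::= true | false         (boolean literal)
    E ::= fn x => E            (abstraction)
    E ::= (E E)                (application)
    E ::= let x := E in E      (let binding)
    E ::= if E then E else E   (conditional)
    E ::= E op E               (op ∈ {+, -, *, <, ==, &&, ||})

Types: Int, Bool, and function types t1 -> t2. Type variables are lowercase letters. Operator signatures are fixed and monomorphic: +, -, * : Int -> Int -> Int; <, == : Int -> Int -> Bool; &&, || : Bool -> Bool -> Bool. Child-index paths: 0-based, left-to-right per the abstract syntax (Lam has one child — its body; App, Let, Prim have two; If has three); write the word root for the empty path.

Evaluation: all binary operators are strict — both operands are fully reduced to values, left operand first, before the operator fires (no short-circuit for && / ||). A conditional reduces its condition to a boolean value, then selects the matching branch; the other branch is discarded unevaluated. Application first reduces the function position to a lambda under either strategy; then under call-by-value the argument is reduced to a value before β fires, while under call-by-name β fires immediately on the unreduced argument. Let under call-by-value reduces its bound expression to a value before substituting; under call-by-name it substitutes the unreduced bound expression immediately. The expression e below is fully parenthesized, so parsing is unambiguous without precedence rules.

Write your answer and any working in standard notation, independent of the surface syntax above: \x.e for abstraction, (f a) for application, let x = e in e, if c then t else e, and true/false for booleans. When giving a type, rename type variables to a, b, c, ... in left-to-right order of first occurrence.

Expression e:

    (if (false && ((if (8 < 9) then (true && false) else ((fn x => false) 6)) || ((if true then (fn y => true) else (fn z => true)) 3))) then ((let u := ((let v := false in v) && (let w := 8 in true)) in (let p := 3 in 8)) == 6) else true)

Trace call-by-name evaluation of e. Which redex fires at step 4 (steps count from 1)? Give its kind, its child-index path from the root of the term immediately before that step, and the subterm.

Trace:
step 0: (if (false && ((if (8 < 9) then (true && false) else ((\x.false) 6)) || ((if true then (\y.true) else (\z.true)) 3))) then ((let u = ((let v = false in v) && (let w = 8 in true)) in (let p = 3 in 8)) == 6) else true)
step 1: [delta@0.1.0.0] (if (false && ((if true then (true && false) else ((\x.false) 6)) || ((if true then (\y.true) else (\z.true)) 3))) then ((let u = ((let v = false in v) && (let w = 8 in true)) in (let p = 3 in 8)) == 6) else true)
step 2: [if@0.1.0] (if (false && ((true && false) || ((if true then (\y.true) else (\z.true)) 3))) then ((let u = ((let v = false in v) && (let w = 8 in true)) in (let p = 3 in 8)) == 6) else true)
step 3: [delta@0.1.0] (if (false && (false || ((if true then (\y.true) else (\z.true)) 3))) then ((let u = ((let v = false in v) && (let w = 8 in true)) in (let p = 3 in 8)) == 6) else true)
step 4: [if@0.1.1.0] (if (false && (false || ((\y.true) 3))) then ((let u = ((let v = false in v) && (let w = 8 in true)) in (let p = 3 in 8)) == 6) else true)

Answer: if at 0.1.1.0 : (if true then (\y.true) else (\z.true))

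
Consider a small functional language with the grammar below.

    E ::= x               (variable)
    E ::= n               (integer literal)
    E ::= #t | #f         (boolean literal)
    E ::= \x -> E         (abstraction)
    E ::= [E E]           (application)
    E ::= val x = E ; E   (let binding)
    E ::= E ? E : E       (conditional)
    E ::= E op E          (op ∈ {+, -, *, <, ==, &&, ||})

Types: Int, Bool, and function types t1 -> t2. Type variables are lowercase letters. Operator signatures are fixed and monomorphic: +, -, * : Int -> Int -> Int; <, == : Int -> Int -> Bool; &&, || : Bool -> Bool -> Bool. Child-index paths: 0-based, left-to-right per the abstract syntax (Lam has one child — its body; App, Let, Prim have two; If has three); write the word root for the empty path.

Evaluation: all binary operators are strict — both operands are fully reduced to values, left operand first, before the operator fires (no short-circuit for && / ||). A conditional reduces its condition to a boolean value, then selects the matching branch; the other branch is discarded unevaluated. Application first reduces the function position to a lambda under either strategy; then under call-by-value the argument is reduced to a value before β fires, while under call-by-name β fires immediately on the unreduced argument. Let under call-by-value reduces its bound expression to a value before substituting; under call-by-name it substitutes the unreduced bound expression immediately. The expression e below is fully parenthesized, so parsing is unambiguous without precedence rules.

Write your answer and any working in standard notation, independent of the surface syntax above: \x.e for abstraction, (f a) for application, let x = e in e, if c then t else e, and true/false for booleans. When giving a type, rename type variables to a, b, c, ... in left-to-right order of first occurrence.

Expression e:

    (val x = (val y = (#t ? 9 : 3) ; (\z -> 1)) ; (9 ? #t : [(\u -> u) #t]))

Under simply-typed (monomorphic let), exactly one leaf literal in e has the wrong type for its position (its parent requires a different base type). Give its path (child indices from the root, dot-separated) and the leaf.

Answer: 1.0 : 9

Working:
  unify Bool ~ Bool
  unify Int ~ Int
let y : Int
\z._ : a -> Int
let x : a -> Int
  unify Int ~ Bool
  FAIL: mismatch Int ~ Bool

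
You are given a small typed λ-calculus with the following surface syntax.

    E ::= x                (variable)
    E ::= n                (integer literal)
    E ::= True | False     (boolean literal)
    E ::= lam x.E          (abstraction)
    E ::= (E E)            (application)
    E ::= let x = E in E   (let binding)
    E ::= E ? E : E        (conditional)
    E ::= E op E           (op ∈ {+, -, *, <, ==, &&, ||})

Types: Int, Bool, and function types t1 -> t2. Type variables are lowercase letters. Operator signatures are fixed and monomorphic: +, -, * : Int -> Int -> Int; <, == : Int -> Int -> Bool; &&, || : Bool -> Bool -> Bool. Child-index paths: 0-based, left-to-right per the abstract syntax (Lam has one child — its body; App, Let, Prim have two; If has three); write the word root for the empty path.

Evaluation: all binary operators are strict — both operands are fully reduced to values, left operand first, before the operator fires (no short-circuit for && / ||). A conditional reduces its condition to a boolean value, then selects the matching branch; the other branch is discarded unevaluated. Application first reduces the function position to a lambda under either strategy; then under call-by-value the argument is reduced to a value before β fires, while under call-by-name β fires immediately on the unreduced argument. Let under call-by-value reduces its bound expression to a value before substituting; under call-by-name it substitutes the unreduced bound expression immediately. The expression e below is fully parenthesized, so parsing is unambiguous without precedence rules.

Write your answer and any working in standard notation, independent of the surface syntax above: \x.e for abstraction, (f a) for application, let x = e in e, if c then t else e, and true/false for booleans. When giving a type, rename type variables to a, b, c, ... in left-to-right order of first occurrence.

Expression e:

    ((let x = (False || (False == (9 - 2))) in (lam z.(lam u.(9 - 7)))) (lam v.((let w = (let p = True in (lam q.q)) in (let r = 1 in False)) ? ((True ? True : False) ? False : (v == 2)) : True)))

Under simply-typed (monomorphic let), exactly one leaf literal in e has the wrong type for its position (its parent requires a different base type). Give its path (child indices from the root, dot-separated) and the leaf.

Answer: 0.0.1.0 : false

Working:
  unify Bool ~ Bool
  unify Bool ~ Int
  FAIL: mismatch Bool ~ Int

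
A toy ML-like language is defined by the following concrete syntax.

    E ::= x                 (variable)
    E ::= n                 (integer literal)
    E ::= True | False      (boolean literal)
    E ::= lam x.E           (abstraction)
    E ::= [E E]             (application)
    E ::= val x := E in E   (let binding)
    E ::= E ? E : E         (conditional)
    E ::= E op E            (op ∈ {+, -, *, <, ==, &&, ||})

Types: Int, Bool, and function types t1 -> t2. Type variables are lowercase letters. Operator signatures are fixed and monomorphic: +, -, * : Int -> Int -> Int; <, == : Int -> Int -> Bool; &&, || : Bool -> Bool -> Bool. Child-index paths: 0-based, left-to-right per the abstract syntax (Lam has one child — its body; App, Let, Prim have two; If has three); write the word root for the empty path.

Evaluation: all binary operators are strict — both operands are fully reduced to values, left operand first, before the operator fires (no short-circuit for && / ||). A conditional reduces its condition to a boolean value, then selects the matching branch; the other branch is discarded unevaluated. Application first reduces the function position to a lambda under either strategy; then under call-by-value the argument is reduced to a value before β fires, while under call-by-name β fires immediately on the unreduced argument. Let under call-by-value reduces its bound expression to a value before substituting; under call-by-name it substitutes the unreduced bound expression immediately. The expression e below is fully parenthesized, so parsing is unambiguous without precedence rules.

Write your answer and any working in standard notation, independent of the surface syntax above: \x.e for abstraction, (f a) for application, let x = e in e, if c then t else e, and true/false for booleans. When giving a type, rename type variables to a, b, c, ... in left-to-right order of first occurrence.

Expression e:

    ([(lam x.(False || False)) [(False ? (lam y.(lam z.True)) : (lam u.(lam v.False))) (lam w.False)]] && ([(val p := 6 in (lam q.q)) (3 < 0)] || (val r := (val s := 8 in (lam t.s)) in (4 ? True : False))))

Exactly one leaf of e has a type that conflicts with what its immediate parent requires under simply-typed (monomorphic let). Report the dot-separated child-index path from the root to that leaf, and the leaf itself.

Answer: 1.1.1.0 : 4

Derivation:
  unify Bool ~ Bool
  unify Bool ~ Bool
\x._ : a -> Bool
  unify Bool ~ Bool
\z._ : c -> Bool
\y._ : b -> c -> Bool
\v._ : e -> Bool
\u._ : d -> e -> Bool
  unify b -> c -> Bool ~ d -> e -> Bool
  unify b ~ d
  unify c -> Bool ~ e -> Bool
  unify c ~ e
  unify Bool ~ Bool
\w._ : f -> Bool
  unify d -> e -> Bool ~ (f -> Bool) -> g
  unify d ~ f -> Bool
  unify e -> Bool ~ g
_ _ : e -> Bool
  unify a -> Bool ~ (e -> Bool) -> h
  unify a ~ e -> Bool
  unify Bool ~ h
_ _ : Bool
  unify Bool ~ Bool
let p : Int
q : i
\q._ : i -> i
  unify Int ~ Int
  unify Int ~ Int
  unify i -> i ~ Bool -> j
  unify i ~ Bool
  unify Bool ~ j
_ _ : Bool
  unify Bool ~ Bool
let s : Int
s : Int
\t._ : k -> Int
let r : k -> Int
  unify Int ~ Bool
  FAIL: mismatch Int ~ Bool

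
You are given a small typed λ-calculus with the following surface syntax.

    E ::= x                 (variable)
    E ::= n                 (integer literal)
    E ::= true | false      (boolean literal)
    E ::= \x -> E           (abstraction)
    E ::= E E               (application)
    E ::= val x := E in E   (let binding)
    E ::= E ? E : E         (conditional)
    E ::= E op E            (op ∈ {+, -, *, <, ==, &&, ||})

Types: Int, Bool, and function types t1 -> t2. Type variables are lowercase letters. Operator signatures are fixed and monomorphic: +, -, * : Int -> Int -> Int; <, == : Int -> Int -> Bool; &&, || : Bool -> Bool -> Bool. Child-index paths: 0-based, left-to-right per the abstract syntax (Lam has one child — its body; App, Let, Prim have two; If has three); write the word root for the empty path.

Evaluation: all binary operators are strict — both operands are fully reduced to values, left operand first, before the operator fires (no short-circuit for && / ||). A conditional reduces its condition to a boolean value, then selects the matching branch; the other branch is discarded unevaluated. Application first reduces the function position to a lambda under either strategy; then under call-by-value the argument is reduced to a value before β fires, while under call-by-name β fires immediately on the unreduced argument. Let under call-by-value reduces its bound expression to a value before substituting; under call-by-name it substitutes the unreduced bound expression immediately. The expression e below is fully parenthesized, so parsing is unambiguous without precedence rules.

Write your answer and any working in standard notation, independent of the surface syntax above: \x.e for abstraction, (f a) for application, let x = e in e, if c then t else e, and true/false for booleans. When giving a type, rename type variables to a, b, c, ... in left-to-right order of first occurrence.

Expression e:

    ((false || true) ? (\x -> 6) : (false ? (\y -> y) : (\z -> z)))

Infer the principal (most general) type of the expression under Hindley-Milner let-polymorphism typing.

Answer: Int -> Int

Trace:
  unify Bool ~ Bool
  unify Bool ~ Bool
  unify Bool ~ Bool
\x._ : a -> Int
  unify Bool ~ Bool
y : b
\y._ : b -> b
z : c
\z._ : c -> c
  unify b -> b ~ c -> c
  unify b ~ c
  unify c ~ c
  unify a -> Int ~ c -> c
  unify a ~ c
  unify Int ~ c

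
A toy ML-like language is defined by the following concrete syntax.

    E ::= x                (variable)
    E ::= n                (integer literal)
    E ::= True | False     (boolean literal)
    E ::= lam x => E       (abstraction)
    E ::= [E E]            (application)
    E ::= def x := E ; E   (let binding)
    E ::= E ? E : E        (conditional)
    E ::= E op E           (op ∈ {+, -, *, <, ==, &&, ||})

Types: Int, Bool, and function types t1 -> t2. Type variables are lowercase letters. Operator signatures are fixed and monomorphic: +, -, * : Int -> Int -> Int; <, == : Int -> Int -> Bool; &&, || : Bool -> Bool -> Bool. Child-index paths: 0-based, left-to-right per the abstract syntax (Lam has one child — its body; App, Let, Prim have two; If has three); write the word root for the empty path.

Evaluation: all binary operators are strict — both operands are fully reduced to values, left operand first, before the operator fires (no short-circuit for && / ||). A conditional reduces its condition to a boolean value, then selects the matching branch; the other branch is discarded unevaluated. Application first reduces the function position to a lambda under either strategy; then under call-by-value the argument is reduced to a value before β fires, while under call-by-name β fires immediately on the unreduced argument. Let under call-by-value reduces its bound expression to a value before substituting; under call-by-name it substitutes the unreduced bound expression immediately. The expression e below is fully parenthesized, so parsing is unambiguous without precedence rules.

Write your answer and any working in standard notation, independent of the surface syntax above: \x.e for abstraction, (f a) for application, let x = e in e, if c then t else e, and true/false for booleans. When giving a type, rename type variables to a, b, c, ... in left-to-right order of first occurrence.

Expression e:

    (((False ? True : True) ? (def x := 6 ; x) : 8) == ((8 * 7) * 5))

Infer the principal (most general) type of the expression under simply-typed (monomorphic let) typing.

Answer: Bool

Derivation:
  unify Bool ~ Bool
  unify Bool ~ Bool
  unify Bool ~ Bool
let x : Int
x : Int
  unify Int ~ Int
  unify Int ~ Int
  unify Int ~ Int
  unify Int ~ Int
  unify Int ~ Int
  unify Int ~ Int
  unify Int ~ Int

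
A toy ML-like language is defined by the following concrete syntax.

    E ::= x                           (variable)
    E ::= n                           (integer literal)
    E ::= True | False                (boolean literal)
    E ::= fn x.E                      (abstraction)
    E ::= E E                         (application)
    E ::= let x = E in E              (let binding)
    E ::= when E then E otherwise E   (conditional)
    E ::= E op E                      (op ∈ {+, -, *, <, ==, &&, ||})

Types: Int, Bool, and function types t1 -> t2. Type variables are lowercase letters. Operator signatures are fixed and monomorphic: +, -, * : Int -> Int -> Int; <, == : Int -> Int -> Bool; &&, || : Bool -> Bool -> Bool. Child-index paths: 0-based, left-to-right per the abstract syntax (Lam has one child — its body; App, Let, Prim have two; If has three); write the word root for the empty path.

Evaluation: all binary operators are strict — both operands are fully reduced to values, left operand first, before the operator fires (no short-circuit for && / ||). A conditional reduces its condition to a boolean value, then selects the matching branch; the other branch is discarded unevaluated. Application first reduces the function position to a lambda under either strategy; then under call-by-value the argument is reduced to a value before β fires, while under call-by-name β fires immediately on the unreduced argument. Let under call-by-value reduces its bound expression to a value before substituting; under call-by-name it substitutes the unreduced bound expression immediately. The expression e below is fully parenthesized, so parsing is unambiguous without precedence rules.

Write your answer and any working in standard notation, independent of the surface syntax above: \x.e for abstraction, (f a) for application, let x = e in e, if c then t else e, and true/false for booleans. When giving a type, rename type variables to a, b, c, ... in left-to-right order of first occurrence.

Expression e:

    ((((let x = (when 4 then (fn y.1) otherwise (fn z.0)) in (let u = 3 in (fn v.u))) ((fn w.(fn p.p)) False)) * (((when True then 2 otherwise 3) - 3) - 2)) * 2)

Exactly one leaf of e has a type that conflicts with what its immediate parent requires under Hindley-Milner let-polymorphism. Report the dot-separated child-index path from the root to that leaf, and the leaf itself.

Working:
  unify Int ~ Bool
  FAIL: mismatch Int ~ Bool

Answer: 0.0.0.0.0 : 4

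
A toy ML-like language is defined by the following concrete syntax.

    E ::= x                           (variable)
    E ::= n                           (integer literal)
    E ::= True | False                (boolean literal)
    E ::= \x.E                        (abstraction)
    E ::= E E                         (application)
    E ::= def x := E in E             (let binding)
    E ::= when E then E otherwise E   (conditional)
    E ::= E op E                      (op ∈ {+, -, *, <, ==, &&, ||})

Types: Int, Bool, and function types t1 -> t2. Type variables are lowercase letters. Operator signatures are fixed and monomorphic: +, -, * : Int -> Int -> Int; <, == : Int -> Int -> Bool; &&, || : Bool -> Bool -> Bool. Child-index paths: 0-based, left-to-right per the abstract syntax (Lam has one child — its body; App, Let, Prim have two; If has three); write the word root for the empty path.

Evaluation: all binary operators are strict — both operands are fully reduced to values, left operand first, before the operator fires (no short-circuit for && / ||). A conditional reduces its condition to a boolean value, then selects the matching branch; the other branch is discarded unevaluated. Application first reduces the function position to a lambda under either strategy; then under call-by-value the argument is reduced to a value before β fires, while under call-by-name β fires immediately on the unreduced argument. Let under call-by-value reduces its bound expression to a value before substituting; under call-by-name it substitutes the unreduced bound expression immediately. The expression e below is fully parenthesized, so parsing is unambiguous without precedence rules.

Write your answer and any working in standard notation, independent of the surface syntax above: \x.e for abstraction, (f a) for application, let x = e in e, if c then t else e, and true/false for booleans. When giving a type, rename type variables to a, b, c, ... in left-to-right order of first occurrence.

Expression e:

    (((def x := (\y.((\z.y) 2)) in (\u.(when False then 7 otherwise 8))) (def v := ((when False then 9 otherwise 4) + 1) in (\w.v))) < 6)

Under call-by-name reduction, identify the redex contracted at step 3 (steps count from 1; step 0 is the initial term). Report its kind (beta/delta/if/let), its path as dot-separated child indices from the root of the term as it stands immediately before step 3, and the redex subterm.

Derivation:
step 0: (((let x = (\y.((\z.y) 2)) in (\u.(if false then 7 else 8))) (let v = ((if false then 9 else 4) + 1) in (\w.v))) < 6)
step 1: [let@0.0] (((\u.(if false then 7 else 8)) (let v = ((if false then 9 else 4) + 1) in (\w.v))) < 6)
step 2: [beta@0] ((if false then 7 else 8) < 6)
step 3: [if@0] (8 < 6)

Answer: if at 0 : (if false then 7 else 8)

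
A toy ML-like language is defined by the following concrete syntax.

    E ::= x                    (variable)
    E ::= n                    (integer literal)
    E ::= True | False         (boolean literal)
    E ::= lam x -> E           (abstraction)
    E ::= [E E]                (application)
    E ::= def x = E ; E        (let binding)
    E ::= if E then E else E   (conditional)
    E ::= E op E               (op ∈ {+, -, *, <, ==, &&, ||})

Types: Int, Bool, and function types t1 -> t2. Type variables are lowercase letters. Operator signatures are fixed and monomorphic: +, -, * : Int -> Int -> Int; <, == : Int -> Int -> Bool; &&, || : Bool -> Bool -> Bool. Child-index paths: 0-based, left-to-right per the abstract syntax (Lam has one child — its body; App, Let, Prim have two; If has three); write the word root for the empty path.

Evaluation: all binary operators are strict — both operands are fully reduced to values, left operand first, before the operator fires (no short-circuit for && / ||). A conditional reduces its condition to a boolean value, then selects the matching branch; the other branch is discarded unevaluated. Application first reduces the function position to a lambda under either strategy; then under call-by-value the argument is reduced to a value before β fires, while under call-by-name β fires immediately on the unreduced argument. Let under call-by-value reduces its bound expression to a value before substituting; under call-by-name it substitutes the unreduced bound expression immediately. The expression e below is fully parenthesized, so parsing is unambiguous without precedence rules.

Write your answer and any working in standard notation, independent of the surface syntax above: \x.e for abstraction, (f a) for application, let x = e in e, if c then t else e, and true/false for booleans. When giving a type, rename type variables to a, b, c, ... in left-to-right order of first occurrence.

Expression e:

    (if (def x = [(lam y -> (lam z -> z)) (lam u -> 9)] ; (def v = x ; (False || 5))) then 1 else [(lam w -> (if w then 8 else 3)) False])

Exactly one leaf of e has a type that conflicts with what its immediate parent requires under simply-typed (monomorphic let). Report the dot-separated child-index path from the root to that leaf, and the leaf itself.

Answer: 0.1.1.1 : 5

Derivation:
z : b
\z._ : b -> b
\y._ : a -> b -> b
\u._ : c -> Int
  unify a -> b -> b ~ (c -> Int) -> d
  unify a ~ c -> Int
  unify b -> b ~ d
_ _ : b -> b
let x : b -> b
x : b -> b
let v : b -> b
  unify Bool ~ Bool
  unify Int ~ Bool
  FAIL: mismatch Int ~ Bool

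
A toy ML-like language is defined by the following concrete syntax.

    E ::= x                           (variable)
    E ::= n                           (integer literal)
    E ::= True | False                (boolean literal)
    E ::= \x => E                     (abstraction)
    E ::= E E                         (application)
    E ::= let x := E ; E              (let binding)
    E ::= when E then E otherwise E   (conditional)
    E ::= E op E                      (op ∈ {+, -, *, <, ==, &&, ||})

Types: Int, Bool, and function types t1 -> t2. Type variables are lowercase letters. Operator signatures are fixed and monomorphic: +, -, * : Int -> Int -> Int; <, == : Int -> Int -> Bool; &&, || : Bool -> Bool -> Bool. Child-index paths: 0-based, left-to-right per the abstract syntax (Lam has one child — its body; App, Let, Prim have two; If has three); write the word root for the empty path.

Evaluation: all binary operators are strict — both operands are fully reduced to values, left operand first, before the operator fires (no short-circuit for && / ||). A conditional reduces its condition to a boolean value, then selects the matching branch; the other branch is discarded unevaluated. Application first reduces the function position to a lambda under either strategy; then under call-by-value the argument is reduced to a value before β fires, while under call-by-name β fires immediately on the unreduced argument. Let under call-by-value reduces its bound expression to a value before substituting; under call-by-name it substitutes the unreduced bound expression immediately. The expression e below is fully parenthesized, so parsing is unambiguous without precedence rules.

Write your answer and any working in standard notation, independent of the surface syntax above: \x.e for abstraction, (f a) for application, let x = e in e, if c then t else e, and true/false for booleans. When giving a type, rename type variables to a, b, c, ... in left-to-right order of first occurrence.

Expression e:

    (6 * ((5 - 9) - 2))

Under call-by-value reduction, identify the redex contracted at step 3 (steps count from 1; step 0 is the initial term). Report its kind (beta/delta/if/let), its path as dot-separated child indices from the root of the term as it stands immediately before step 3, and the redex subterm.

Working:
step 0: (6 * ((5 - 9) - 2))
step 1: [delta@1.0] (6 * (-4 - 2))
step 2: [delta@1] (6 * -6)
step 3: [delta@root] -36

Answer: delta at root : (6 * -6)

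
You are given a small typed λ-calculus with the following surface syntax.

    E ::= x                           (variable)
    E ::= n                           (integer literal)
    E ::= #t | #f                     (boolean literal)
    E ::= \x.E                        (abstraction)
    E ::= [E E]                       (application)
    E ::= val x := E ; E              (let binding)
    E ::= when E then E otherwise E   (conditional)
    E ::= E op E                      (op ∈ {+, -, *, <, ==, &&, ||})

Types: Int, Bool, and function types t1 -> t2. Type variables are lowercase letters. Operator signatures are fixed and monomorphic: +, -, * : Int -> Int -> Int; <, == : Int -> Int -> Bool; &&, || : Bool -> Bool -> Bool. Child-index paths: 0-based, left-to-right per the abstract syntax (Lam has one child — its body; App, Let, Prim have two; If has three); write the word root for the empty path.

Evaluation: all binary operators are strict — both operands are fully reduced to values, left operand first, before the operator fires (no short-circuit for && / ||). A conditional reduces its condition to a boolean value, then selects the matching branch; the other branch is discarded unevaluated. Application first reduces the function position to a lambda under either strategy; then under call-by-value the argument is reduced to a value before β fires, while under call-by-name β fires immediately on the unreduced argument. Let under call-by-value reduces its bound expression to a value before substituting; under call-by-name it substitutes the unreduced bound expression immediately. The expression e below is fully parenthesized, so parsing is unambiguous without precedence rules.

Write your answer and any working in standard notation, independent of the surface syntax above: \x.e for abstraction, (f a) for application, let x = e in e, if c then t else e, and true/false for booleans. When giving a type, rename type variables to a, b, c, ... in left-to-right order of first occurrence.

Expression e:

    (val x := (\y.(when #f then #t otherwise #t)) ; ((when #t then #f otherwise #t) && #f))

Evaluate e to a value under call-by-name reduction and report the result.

Trace:
step 0: (let x = (\y.(if false then true else true)) in ((if true then false else true) && false))
step 1: [let@root] ((if true then false else true) && false)
step 2: [if@0] (false && false)
step 3: [delta@root] false

Answer: false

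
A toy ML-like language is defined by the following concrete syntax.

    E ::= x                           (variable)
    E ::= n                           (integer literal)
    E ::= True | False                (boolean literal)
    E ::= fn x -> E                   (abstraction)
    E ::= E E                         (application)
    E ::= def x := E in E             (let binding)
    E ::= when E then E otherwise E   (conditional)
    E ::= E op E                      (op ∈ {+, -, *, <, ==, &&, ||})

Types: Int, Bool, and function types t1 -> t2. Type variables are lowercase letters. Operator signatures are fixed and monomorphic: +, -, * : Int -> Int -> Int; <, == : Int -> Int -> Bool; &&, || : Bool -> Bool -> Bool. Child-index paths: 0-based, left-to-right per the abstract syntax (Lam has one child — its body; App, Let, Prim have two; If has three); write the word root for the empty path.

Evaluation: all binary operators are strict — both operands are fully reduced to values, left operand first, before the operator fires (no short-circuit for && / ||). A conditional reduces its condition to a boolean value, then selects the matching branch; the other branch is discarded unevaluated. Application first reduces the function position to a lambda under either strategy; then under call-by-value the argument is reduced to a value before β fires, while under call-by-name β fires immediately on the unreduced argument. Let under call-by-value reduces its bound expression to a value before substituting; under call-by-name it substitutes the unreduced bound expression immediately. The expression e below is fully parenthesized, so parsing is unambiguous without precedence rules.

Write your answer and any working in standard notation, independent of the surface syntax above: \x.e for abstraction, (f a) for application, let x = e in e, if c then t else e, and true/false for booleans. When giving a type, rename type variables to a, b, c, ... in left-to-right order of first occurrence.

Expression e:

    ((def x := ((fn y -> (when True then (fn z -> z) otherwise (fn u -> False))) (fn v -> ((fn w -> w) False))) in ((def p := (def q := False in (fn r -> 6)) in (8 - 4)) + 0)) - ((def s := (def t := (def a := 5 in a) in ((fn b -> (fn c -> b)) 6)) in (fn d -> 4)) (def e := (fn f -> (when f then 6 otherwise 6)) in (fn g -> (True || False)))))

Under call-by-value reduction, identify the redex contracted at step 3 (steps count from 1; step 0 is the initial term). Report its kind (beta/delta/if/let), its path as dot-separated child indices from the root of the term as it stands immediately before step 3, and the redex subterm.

Answer: let at 0 : (let x = (\z.z) in ((let p = (let q = false in (\r.6)) in (8 - 4)) + 0))

Trace:
step 0: ((let x = ((\y.(if true then (\z.z) else (\u.false))) (\v.((\w.w) false))) in ((let p = (let q = false in (\r.6)) in (8 - 4)) + 0)) - ((let s = (let t = (let a = 5 in a) in ((\b.(\c.b)) 6)) in (\d.4)) (let e = (\f.(if f then 6 else 6)) in (\g.(true || false)))))
step 1: [beta@0.0] ((let x = (if true then (\z.z) else (\u.false)) in ((let p = (let q = false in (\r.6)) in (8 - 4)) + 0)) - ((let s = (let t = (let a = 5 in a) in ((\b.(\c.b)) 6)) in (\d.4)) (let e = (\f.(if f then 6 else 6)) in (\g.(true || false)))))
step 2: [if@0.0] ((let x = (\z.z) in ((let p = (let q = false in (\r.6)) in (8 - 4)) + 0)) - ((let s = (let t = (let a = 5 in a) in ((\b.(\c.b)) 6)) in (\d.4)) (let e = (\f.(if f then 6 else 6)) in (\g.(true || false)))))
step 3: [let@0] (((let p = (let q = false in (\r.6)) in (8 - 4)) + 0) - ((let s = (let t = (let a = 5 in a) in ((\b.(\c.b)) 6)) in (\d.4)) (let e = (\f.(if f then 6 else 6)) in (\g.(true || false)))))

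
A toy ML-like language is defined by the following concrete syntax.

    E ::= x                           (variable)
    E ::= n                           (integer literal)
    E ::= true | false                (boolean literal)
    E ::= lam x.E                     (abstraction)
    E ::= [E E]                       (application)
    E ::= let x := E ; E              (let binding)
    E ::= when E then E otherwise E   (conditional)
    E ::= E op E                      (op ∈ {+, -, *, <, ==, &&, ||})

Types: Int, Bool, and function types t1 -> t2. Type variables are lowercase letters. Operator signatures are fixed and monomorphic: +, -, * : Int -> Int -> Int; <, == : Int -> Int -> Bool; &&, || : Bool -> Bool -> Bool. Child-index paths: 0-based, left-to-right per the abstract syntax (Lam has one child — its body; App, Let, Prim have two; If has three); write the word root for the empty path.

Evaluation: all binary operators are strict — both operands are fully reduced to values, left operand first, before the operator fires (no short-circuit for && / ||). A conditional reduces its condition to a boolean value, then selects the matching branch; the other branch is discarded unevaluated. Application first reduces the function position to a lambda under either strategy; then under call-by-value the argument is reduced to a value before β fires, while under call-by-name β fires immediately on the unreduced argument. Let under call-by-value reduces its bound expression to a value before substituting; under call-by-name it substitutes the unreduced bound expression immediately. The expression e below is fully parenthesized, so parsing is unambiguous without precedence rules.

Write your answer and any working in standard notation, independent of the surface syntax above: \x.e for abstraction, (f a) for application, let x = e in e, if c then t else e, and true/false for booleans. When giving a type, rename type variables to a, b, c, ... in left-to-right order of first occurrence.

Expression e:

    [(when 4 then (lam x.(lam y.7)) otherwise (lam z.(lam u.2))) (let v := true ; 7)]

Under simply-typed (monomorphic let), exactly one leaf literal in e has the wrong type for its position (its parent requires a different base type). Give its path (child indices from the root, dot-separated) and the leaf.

Answer: 0.0 : 4

Working:
  unify Int ~ Bool
  FAIL: mismatch Int ~ Bool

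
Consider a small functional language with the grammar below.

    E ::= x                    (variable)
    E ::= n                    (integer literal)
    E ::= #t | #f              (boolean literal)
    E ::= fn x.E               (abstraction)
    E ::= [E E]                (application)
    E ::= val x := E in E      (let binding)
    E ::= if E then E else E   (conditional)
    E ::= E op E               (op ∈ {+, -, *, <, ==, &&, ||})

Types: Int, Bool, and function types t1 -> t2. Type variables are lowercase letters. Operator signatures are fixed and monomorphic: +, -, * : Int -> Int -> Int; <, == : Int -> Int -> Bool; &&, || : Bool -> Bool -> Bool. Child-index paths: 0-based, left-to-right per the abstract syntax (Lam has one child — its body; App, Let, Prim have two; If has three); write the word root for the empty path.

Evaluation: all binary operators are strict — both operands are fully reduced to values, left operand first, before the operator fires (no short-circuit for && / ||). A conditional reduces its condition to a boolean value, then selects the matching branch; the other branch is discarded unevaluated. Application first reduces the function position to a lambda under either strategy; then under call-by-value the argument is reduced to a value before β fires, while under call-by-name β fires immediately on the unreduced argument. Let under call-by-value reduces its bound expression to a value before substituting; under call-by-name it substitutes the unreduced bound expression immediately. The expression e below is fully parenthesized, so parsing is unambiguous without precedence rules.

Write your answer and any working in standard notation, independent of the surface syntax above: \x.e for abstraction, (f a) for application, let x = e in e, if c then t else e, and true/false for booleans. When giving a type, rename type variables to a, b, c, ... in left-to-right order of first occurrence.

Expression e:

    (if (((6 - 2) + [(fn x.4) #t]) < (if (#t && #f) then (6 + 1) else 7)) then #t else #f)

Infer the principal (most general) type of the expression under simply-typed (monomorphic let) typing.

Answer: Bool

Derivation:
  unify Int ~ Int
  unify Int ~ Int
  unify Int ~ Int
\x._ : a -> Int
  unify a -> Int ~ Bool -> b
  unify a ~ Bool
  unify Int ~ b
_ _ : Int
  unify Int ~ Int
  unify Int ~ Int
  unify Bool ~ Bool
  unify Bool ~ Bool
  unify Bool ~ Bool
  unify Int ~ Int
  unify Int ~ Int
  unify Int ~ Int
  unify Int ~ Int
  unify Bool ~ Bool
  unify Bool ~ Bool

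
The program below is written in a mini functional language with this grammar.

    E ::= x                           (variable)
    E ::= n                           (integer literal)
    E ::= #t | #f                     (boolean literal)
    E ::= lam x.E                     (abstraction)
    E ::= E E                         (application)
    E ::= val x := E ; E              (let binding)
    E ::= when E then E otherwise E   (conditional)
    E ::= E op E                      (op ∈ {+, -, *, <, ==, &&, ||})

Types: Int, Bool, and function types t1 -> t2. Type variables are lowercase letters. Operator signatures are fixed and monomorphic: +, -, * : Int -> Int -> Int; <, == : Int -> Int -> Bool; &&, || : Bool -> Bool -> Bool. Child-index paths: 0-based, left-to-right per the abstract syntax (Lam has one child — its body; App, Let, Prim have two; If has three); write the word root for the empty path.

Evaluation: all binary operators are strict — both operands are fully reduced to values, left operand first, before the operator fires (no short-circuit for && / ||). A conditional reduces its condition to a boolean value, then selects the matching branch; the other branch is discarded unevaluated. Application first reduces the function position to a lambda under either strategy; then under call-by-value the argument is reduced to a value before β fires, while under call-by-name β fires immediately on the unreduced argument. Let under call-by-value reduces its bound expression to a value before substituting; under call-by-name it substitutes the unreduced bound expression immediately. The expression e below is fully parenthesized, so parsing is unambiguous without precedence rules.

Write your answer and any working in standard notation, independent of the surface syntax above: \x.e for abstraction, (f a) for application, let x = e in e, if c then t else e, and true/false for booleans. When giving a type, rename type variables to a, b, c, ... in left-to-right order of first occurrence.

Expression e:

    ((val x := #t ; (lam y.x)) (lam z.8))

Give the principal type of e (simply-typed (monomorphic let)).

Trace:
let x : Bool
x : Bool
\y._ : a -> Bool
\z._ : b -> Int
  unify a -> Bool ~ (b -> Int) -> c
  unify a ~ b -> Int
  unify Bool ~ c
_ _ : Bool

Answer: Bool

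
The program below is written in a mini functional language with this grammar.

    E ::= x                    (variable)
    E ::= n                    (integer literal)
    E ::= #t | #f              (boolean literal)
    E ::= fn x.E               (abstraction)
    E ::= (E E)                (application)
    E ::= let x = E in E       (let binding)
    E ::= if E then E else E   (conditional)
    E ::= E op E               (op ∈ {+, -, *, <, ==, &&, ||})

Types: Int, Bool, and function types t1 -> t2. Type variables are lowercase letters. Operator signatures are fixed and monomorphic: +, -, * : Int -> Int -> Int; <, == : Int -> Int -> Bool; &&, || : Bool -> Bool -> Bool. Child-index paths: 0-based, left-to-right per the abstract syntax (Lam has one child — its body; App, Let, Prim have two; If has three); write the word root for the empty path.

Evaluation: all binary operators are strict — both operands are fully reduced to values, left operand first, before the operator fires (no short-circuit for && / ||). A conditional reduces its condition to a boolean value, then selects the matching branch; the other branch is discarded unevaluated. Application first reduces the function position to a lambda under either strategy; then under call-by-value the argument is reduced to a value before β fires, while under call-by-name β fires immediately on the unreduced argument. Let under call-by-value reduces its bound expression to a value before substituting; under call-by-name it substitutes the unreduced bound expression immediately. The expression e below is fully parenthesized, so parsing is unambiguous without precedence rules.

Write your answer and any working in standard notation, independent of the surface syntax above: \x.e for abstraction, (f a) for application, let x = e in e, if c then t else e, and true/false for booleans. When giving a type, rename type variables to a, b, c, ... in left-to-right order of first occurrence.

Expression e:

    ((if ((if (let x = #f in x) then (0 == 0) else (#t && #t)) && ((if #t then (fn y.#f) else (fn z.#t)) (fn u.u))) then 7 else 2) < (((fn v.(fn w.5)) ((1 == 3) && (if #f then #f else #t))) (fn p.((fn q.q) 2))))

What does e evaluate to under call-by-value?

Derivation:
step 0: ((if ((if (let x = false in x) then (0 == 0) else (true && true)) && ((if true then (\y.false) else (\z.true)) (\u.u))) then 7 else 2) < (((\v.(\w.5)) ((1 == 3) && (if false then false else true))) (\p.((\q.q) 2))))
step 1: [let@0.0.0.0] ((if ((if false then (0 == 0) else (true && true)) && ((if true then (\y.false) else (\z.true)) (\u.u))) then 7 else 2) < (((\v.(\w.5)) ((1 == 3) && (if false then false else true))) (\p.((\q.q) 2))))
step 2: [if@0.0.0] ((if ((true && true) && ((if true then (\y.false) else (\z.true)) (\u.u))) then 7 else 2) < (((\v.(\w.5)) ((1 == 3) && (if false then false else true))) (\p.((\q.q) 2))))
step 3: [delta@0.0.0] ((if (true && ((if true then (\y.false) else (\z.true)) (\u.u))) then 7 else 2) < (((\v.(\w.5)) ((1 == 3) && (if false then false else true))) (\p.((\q.q) 2))))
step 4: [if@0.0.1.0] ((if (true && ((\y.false) (\u.u))) then 7 else 2) < (((\v.(\w.5)) ((1 == 3) && (if false then false else true))) (\p.((\q.q) 2))))
step 5: [beta@0.0.1] ((if (true && false) then 7 else 2) < (((\v.(\w.5)) ((1 == 3) && (if false then false else true))) (\p.((\q.q) 2))))
step 6: [delta@0.0] ((if false then 7 else 2) < (((\v.(\w.5)) ((1 == 3) && (if false then false else true))) (\p.((\q.q) 2))))
step 7: [if@0] (2 < (((\v.(\w.5)) ((1 == 3) && (if false then false else true))) (\p.((\q.q) 2))))
step 8: [delta@1.0.1.0] (2 < (((\v.(\w.5)) (false && (if false then false else true))) (\p.((\q.q) 2))))
step 9: [if@1.0.1.1] (2 < (((\v.(\w.5)) (false && true)) (\p.((\q.q) 2))))
step 10: [delta@1.0.1] (2 < (((\v.(\w.5)) false) (\p.((\q.q) 2))))
step 11: [beta@1.0] (2 < ((\w.5) (\p.((\q.q) 2))))
step 12: [beta@1] (2 < 5)
step 13: [delta@root] true

Answer: true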